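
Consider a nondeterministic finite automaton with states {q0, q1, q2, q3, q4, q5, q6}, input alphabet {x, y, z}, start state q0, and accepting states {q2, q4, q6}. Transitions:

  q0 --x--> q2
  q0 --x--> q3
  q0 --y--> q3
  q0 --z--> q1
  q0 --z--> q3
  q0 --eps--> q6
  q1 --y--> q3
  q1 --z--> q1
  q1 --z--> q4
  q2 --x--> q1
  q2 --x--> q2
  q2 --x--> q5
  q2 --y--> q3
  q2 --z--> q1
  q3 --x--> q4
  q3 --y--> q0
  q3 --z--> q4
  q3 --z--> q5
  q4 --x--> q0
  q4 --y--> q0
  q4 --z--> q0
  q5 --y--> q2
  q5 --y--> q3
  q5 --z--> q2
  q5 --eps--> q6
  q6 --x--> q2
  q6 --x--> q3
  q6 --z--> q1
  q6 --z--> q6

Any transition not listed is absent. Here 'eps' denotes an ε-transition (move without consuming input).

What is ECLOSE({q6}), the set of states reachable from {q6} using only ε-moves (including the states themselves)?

{q6}

Begin with {q6}.
No ε-moves leave this set, so the closure equals the set itself.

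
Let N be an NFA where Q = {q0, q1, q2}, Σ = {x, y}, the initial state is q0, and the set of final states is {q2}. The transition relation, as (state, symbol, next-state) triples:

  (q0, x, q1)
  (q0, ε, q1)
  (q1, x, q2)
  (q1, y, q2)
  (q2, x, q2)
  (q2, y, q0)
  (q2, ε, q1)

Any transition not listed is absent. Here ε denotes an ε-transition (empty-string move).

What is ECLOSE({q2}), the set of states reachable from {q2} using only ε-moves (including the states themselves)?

Begin with {q2}.
ε-move q2 → q1; add q1.

{q1, q2}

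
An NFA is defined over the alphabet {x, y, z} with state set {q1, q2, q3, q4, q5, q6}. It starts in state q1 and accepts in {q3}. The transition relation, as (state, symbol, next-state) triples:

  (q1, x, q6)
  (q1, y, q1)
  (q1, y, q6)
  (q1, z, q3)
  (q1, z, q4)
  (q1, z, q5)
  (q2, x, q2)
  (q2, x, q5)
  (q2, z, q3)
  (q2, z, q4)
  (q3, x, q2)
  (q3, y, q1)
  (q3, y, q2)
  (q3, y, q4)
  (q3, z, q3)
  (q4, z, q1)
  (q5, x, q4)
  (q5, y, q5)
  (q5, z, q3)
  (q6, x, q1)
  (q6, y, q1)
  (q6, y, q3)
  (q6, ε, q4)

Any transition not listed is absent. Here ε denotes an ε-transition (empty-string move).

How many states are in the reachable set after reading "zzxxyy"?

Start in {q1}.
Read 'z': q1→{q3, q4, q5}; now {q3, q4, q5}.
Read 'z': q3→{q3}, q4→{q1}, q5→{q3}; now {q1, q3}.
Read 'x': q1→{q6}, q3→{q2}; union {q2, q6}; ε-closure = {q2, q4, q6}.
Read 'x': q2→{q2, q5}, q4→∅, q6→{q1}; now {q1, q2, q5}.
Read 'y': q1→{q1, q6}, q2→∅, q5→{q5}; union {q1, q5, q6}; ε-closure = {q1, q4, q5, q6}.
Read 'y': q1→{q1, q6}, q4→∅, q5→{q5}, q6→{q1, q3}; union {q1, q3, q5, q6}; ε-closure = {q1, q3, q4, q5, q6}.
That set has 5 states.

5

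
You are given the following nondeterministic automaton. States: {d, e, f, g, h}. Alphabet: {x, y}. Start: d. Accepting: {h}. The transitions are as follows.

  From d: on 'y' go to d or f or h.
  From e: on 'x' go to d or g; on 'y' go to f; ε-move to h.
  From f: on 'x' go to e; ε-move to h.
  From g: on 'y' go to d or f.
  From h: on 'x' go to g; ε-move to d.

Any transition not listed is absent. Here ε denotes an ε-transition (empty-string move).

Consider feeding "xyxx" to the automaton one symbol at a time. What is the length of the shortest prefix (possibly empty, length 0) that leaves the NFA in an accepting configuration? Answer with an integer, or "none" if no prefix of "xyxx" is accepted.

Start in {d}.
Read 'x': {d} → ∅.
The set is empty and remains empty for the remaining 3 symbols.
No reachable set along the way intersects F.

none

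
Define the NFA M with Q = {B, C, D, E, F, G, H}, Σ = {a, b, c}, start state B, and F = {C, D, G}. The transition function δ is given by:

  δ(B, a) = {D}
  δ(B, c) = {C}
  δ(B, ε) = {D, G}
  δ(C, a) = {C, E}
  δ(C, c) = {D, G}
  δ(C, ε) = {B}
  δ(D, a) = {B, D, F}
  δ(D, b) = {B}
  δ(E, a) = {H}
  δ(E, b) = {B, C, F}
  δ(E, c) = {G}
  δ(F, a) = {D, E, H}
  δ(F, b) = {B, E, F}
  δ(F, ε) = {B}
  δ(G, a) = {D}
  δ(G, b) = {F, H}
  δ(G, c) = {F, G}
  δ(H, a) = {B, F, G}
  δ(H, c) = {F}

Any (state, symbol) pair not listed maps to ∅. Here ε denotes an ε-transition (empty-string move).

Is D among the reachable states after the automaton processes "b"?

Start: ε-closure({B}) = {B, D, G}.
Read 'b': B→∅, D→{B}, G→{F, H}; union {B, F, H}; ε-closure = {B, D, F, G, H}.
State D is in {B, D, F, G, H}.

Yes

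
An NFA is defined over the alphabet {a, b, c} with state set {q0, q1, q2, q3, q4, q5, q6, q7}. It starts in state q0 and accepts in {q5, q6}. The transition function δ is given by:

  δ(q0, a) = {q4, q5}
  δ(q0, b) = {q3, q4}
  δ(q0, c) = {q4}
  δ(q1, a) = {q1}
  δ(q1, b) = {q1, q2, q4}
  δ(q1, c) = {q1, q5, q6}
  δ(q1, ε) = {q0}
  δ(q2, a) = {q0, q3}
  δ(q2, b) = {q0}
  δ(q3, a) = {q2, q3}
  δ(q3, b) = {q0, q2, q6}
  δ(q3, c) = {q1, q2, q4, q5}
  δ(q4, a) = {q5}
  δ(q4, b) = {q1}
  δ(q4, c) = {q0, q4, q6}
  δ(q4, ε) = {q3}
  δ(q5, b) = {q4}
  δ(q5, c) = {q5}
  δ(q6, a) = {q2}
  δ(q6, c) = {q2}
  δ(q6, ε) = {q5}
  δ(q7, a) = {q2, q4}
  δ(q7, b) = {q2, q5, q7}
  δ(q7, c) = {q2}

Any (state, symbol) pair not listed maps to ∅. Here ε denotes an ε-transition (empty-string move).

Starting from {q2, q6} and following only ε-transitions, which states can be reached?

Begin with {q2, q6}.
ε-move q6 → q5; add q5.

{q2, q5, q6}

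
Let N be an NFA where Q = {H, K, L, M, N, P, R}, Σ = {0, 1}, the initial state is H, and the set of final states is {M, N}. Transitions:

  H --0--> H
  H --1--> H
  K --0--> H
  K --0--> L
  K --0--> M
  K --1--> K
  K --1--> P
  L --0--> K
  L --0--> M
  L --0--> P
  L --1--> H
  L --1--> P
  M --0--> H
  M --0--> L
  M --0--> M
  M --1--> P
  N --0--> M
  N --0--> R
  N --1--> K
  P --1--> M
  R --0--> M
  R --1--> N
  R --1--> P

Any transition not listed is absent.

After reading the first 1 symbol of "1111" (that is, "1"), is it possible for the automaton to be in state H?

Start in {H}.
Read '1': {H} → {H}.
State H is in {H}.

Yes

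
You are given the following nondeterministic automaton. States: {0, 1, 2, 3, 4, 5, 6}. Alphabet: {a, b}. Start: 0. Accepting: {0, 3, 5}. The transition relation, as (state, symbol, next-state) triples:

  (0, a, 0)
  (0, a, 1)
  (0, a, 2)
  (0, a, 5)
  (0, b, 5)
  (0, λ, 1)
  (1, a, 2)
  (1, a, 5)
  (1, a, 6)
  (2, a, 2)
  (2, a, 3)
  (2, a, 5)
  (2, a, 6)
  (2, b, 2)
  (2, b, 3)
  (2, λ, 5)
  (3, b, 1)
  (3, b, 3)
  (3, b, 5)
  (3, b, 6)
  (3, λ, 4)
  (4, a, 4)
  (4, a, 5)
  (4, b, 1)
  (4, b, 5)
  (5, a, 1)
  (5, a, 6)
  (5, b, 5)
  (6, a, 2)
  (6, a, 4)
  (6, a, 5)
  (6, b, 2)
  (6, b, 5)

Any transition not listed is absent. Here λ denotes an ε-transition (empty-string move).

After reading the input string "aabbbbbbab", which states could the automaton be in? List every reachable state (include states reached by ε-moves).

Start: ε-closure({0}) = {0, 1}.
Read 'a': {0, 1} → {0, 1, 2, 5, 6}.
Read 'a': {0, 1, 2, 5, 6} → {0, 1, 2, 3, 4, 5, 6}.
Read 'b': {0, 1, 2, 3, 4, 5, 6} → {1, 2, 3, 4, 5, 6}.
Read 'b': {1, 2, 3, 4, 5, 6} → {1, 2, 3, 4, 5, 6}.
Read 'b': {1, 2, 3, 4, 5, 6} → {1, 2, 3, 4, 5, 6}.
Read 'b': {1, 2, 3, 4, 5, 6} → {1, 2, 3, 4, 5, 6}.
Read 'b': {1, 2, 3, 4, 5, 6} → {1, 2, 3, 4, 5, 6}.
Read 'b': {1, 2, 3, 4, 5, 6} → {1, 2, 3, 4, 5, 6}.
Read 'a': {1, 2, 3, 4, 5, 6} → {1, 2, 3, 4, 5, 6}.
Read 'b': {1, 2, 3, 4, 5, 6} → {1, 2, 3, 4, 5, 6}.

{1, 2, 3, 4, 5, 6}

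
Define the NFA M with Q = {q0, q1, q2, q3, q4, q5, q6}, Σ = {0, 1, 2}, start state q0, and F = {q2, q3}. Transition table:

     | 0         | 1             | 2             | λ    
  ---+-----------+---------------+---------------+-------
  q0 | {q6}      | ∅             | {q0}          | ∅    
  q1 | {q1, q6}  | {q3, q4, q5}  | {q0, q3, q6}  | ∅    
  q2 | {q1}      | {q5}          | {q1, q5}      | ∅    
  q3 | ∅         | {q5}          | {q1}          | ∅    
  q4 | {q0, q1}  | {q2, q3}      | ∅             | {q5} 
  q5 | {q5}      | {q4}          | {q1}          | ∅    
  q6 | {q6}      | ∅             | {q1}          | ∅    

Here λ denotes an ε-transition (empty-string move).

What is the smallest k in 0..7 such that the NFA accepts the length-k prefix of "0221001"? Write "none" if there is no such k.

Start in {q0}.
Read '0': q0→{q6}; now {q6}.
Read '2': q6→{q1}; now {q1}.
Read '2': q1→{q0, q3, q6}; now {q0, q3, q6}.
None of the earlier sets intersect F, but {q0, q3, q6} does.

3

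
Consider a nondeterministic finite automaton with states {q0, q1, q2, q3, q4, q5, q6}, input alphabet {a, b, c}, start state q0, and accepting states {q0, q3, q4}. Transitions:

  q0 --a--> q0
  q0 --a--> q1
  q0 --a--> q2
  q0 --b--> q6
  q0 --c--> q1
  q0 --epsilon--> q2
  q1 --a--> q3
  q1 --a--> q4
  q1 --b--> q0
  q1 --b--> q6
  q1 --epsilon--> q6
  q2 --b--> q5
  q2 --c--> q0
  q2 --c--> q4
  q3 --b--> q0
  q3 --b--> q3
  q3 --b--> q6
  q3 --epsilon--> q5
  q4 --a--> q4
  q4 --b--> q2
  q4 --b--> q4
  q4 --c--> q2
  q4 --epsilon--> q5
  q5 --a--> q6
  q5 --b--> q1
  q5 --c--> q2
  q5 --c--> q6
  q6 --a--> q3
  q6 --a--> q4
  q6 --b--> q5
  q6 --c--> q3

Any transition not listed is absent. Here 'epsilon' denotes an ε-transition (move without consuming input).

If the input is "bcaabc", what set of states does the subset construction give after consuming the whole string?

Start: ε-closure({q0}) = {q0, q2}.
Read 'b': q0→{q6}, q2→{q5}; now {q5, q6}.
Read 'c': q5→{q2, q6}, q6→{q3}; union {q2, q3, q6}; ε-closure = {q2, q3, q5, q6}.
Read 'a': q2→∅, q3→∅, q5→{q6}, q6→{q3, q4}; union {q3, q4, q6}; ε-closure = {q3, q4, q5, q6}.
Read 'a': q3→∅, q4→{q4}, q5→{q6}, q6→{q3, q4}; union {q3, q4, q6}; ε-closure = {q3, q4, q5, q6}.
Read 'b': q3→{q0, q3, q6}, q4→{q2, q4}, q5→{q1}, q6→{q5}; now {q0, q1, q2, q3, q4, q5, q6}.
Read 'c': q0→{q1}, q1→∅, q2→{q0, q4}, q3→∅, q4→{q2}, q5→{q2, q6}, q6→{q3}; union {q0, q1, q2, q3, q4, q6}; ε-closure = {q0, q1, q2, q3, q4, q5, q6}.

{q0, q1, q2, q3, q4, q5, q6}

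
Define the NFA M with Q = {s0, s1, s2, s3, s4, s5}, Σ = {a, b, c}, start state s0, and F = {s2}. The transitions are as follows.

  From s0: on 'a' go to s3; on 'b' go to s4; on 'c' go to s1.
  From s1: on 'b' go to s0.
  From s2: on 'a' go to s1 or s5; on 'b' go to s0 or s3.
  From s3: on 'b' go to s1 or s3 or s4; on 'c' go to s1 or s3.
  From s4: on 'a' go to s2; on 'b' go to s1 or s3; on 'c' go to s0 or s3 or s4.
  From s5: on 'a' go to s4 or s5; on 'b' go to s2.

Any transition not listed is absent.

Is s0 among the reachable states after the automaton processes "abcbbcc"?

Yes

Start in {s0}.
Read 'a': s0→{s3}; now {s3}.
Read 'b': s3→{s1, s3, s4}; now {s1, s3, s4}.
Read 'c': s1→∅, s3→{s1, s3}, s4→{s0, s3, s4}; now {s0, s1, s3, s4}.
Read 'b': s0→{s4}, s1→{s0}, s3→{s1, s3, s4}, s4→{s1, s3}; now {s0, s1, s3, s4}.
Read 'b': s0→{s4}, s1→{s0}, s3→{s1, s3, s4}, s4→{s1, s3}; now {s0, s1, s3, s4}.
Read 'c': s0→{s1}, s1→∅, s3→{s1, s3}, s4→{s0, s3, s4}; now {s0, s1, s3, s4}.
Read 'c': s0→{s1}, s1→∅, s3→{s1, s3}, s4→{s0, s3, s4}; now {s0, s1, s3, s4}.
State s0 is in {s0, s1, s3, s4}.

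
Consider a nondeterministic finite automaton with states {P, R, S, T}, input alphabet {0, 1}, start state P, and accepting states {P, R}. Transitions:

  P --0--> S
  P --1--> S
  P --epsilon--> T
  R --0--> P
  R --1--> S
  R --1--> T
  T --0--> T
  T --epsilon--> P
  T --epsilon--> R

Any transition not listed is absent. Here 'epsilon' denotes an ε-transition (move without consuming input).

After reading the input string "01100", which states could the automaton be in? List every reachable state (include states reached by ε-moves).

Start: ε-closure({P}) = {P, R, T}.
Read '0': P→{S}, R→{P}, T→{T}; union {P, S, T}; ε-closure = {P, R, S, T}.
Read '1': P→{S}, R→{S, T}, S→∅, T→∅; union {S, T}; ε-closure = {P, R, S, T}.
Read '1': P→{S}, R→{S, T}, S→∅, T→∅; union {S, T}; ε-closure = {P, R, S, T}.
Read '0': P→{S}, R→{P}, S→∅, T→{T}; union {P, S, T}; ε-closure = {P, R, S, T}.
Read '0': P→{S}, R→{P}, S→∅, T→{T}; union {P, S, T}; ε-closure = {P, R, S, T}.

{P, R, S, T}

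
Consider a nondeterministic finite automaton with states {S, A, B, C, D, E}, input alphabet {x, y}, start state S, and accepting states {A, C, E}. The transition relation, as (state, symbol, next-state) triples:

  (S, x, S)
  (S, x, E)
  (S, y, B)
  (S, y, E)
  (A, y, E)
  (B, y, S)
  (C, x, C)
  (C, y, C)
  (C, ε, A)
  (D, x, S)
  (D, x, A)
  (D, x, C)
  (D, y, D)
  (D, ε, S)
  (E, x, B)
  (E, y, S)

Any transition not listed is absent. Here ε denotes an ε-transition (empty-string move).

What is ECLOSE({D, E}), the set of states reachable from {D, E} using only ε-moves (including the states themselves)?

{S, D, E}

Begin with {D, E}.
ε-move D → S; add S.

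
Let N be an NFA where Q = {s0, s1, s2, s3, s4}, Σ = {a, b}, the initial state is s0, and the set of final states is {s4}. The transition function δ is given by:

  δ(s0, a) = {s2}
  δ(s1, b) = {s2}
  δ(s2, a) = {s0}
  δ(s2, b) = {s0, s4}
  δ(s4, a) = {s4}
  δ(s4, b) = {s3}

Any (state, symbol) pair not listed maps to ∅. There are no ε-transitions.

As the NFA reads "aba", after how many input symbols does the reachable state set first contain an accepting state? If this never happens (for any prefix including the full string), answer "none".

Start in {s0}.
Read 'a': s0→{s2}; now {s2}.
Read 'b': s2→{s0, s4}; now {s0, s4}.
None of the earlier sets intersect F, but {s0, s4} does.

2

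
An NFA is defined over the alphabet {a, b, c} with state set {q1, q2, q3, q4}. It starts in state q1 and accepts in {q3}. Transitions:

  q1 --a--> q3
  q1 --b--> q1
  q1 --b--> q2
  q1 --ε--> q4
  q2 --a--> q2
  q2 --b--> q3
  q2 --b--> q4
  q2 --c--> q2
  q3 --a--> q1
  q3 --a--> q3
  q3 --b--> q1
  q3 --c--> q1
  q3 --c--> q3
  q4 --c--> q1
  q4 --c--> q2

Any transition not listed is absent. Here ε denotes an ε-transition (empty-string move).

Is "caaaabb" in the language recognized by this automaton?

Start: ε-closure({q1}) = {q1, q4}.
Read 'c': q1→∅, q4→{q1, q2}; union {q1, q2}; ε-closure = {q1, q2, q4}.
Read 'a': q1→{q3}, q2→{q2}, q4→∅; now {q2, q3}.
Read 'a': q2→{q2}, q3→{q1, q3}; union {q1, q2, q3}; ε-closure = {q1, q2, q3, q4}.
Read 'a': q1→{q3}, q2→{q2}, q3→{q1, q3}, q4→∅; union {q1, q2, q3}; ε-closure = {q1, q2, q3, q4}.
Read 'a': q1→{q3}, q2→{q2}, q3→{q1, q3}, q4→∅; union {q1, q2, q3}; ε-closure = {q1, q2, q3, q4}.
Read 'b': q1→{q1, q2}, q2→{q3, q4}, q3→{q1}, q4→∅; now {q1, q2, q3, q4}.
Read 'b': q1→{q1, q2}, q2→{q3, q4}, q3→{q1}, q4→∅; now {q1, q2, q3, q4}.
The final set {q1, q2, q3, q4} contains the accepting state q3.

Yes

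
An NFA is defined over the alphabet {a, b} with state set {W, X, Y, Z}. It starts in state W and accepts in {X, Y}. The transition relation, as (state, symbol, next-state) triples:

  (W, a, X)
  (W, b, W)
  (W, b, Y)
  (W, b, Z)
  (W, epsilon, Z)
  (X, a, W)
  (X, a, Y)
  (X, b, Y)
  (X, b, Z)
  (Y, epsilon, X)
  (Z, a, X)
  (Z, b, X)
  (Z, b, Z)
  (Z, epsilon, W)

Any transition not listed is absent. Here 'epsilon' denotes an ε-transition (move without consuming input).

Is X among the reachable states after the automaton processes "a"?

Yes

Start: ε-closure({W}) = {W, Z}.
Read 'a': {W, Z} → {X}.
State X is in {X}.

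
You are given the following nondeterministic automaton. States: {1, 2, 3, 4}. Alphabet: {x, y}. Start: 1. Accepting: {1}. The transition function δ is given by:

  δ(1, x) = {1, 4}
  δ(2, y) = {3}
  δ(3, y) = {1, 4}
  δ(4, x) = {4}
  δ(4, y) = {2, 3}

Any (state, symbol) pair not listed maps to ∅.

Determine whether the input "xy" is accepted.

Start in {1}.
Read 'x': 1→{1, 4}; now {1, 4}.
Read 'y': 1→∅, 4→{2, 3}; now {2, 3}.
The final set {2, 3} contains no accepting state.

No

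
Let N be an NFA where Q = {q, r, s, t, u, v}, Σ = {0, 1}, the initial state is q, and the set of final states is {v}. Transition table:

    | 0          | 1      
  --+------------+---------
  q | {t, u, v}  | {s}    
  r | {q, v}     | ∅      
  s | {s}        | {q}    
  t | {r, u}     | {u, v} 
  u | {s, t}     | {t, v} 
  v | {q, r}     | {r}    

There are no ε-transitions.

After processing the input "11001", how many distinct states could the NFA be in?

5

Start in {q}.
Read '1': {q} → {s}.
Read '1': {s} → {q}.
Read '0': {q} → {t, u, v}.
Read '0': {t, u, v} → {q, r, s, t, u}.
Read '1': {q, r, s, t, u} → {q, s, t, u, v}.
That set has 5 states.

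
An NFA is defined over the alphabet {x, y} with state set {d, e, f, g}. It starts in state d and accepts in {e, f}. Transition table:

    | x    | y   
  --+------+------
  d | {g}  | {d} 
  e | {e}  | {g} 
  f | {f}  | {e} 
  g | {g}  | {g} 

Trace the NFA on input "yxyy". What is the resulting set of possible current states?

{g}

Start in {d}.
Read 'y': {d} → {d}.
Read 'x': {d} → {g}.
Read 'y': {g} → {g}.
Read 'y': {g} → {g}.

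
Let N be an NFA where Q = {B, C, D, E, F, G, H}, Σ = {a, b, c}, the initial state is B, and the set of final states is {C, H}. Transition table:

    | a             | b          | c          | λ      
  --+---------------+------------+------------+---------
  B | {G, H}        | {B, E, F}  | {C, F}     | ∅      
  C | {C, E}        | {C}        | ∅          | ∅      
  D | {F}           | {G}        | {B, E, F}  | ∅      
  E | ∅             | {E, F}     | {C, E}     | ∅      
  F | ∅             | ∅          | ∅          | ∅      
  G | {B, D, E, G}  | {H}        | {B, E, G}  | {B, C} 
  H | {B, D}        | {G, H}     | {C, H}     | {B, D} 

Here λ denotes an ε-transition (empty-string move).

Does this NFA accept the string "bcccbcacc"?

Yes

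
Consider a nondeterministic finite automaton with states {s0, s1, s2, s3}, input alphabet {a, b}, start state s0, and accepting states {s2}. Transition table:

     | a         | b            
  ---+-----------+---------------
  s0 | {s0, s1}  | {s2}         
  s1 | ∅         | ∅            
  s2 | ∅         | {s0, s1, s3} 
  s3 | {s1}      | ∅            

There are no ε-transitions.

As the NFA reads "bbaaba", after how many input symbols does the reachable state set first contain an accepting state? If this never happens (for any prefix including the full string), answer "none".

Start in {s0}.
Read 'b': s0→{s2}; now {s2}.
None of the earlier sets intersect F, but {s2} does.

1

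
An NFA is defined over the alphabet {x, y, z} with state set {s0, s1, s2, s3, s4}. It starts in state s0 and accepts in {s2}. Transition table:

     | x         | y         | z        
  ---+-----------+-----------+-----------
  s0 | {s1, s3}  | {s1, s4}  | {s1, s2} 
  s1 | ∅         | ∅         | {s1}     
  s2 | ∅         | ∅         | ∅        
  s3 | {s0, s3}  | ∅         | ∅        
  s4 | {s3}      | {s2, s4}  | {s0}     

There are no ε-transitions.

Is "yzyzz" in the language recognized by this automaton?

Start in {s0}.
Read 'y': {s0} → {s1, s4}.
Read 'z': {s1, s4} → {s0, s1}.
Read 'y': {s0, s1} → {s1, s4}.
Read 'z': {s1, s4} → {s0, s1}.
Read 'z': {s0, s1} → {s1, s2}.
The final set {s1, s2} contains the accepting state s2.

Yes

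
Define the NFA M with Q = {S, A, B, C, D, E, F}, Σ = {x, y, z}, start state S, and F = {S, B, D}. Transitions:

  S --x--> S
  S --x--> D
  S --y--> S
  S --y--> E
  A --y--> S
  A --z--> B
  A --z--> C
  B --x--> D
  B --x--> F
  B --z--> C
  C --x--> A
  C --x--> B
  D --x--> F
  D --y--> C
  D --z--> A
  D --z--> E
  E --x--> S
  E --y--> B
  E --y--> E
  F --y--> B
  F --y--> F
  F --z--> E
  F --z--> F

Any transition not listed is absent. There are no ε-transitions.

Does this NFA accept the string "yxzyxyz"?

Start in {S}.
Read 'y': {S} → {S, E}.
Read 'x': {S, E} → {S, D}.
Read 'z': {S, D} → {A, E}.
Read 'y': {A, E} → {S, B, E}.
Read 'x': {S, B, E} → {S, D, F}.
Read 'y': {S, D, F} → {S, B, C, E, F}.
Read 'z': {S, B, C, E, F} → {C, E, F}.
The final set {C, E, F} contains no accepting state.

No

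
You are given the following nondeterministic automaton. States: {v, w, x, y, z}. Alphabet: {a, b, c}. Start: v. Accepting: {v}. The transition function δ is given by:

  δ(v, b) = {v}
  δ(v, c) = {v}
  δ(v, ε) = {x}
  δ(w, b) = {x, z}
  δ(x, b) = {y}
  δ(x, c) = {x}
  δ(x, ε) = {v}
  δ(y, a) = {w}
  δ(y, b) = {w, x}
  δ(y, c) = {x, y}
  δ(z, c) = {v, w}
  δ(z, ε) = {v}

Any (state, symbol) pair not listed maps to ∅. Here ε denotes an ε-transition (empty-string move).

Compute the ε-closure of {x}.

{v, x}

Begin with {x}.
ε-move x → v; add v.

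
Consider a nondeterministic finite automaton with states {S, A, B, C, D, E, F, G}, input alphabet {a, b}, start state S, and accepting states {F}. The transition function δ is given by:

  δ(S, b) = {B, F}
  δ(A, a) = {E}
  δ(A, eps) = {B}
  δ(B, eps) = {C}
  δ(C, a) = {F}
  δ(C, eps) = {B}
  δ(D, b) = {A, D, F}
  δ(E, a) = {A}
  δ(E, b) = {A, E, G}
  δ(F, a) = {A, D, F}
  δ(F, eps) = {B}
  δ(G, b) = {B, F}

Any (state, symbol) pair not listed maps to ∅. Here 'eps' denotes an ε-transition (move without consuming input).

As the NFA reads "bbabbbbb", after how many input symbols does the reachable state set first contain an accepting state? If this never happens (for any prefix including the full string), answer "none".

Start in {S}.
Read 'b': {S} → {B, C, F}.
None of the earlier sets intersect F, but {B, C, F} does.

1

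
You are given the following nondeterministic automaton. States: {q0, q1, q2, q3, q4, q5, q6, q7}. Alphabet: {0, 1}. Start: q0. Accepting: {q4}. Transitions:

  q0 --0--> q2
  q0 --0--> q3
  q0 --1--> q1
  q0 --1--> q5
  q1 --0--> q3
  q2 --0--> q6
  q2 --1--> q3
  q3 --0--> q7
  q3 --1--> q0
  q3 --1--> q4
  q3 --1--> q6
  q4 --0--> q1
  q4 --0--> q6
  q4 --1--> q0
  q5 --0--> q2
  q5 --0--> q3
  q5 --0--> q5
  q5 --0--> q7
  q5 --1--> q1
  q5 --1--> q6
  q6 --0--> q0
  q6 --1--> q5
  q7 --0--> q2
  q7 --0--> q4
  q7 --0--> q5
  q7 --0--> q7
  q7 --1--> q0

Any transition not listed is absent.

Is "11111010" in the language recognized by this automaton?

Start in {q0}.
Read '1': q0→{q1, q5}; now {q1, q5}.
Read '1': q1→∅, q5→{q1, q6}; now {q1, q6}.
Read '1': q1→∅, q6→{q5}; now {q5}.
Read '1': q5→{q1, q6}; now {q1, q6}.
Read '1': q1→∅, q6→{q5}; now {q5}.
Read '0': q5→{q2, q3, q5, q7}; now {q2, q3, q5, q7}.
Read '1': q2→{q3}, q3→{q0, q4, q6}, q5→{q1, q6}, q7→{q0}; now {q0, q1, q3, q4, q6}.
Read '0': q0→{q2, q3}, q1→{q3}, q3→{q7}, q4→{q1, q6}, q6→{q0}; now {q0, q1, q2, q3, q6, q7}.
The final set {q0, q1, q2, q3, q6, q7} contains no accepting state.

No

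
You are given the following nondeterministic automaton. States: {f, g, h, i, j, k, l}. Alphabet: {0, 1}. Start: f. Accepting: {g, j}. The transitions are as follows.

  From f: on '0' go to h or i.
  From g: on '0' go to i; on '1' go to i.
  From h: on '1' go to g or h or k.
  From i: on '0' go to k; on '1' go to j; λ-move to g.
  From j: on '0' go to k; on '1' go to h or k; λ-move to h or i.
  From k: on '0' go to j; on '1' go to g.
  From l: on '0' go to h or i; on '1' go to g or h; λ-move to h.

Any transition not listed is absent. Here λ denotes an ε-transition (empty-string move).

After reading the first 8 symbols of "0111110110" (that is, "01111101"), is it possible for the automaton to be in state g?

Yes

Start in {f}.
Read '0': {f} → {g, h, i}.
Read '1': {g, h, i} → {g, h, i, j, k}.
Read '1': {g, h, i, j, k} → {g, h, i, j, k}.
Read '1': {g, h, i, j, k} → {g, h, i, j, k}.
Read '1': {g, h, i, j, k} → {g, h, i, j, k}.
Read '1': {g, h, i, j, k} → {g, h, i, j, k}.
Read '0': {g, h, i, j, k} → {g, h, i, j, k}.
Read '1': {g, h, i, j, k} → {g, h, i, j, k}.
State g is in {g, h, i, j, k}.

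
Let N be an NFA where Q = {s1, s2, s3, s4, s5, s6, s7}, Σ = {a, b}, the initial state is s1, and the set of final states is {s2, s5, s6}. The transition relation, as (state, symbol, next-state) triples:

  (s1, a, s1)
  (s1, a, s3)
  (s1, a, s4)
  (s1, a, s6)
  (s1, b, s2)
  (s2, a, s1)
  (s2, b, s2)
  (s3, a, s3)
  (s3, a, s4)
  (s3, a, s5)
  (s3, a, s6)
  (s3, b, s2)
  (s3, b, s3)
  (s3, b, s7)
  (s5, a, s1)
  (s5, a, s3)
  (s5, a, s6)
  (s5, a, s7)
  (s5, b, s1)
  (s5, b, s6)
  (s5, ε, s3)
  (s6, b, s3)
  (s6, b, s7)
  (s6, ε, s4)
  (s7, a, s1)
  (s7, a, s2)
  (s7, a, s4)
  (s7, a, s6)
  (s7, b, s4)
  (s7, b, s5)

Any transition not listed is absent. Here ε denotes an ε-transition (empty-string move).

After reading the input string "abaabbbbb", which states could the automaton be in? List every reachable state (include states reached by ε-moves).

{s1, s2, s3, s4, s5, s6, s7}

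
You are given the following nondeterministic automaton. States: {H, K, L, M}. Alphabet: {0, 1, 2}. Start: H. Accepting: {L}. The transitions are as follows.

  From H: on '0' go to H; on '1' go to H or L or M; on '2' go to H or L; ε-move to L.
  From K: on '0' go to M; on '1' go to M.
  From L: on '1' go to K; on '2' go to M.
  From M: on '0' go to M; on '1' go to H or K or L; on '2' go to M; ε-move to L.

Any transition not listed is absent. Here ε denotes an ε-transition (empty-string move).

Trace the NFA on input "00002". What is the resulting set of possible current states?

{H, L, M}

Start: ε-closure({H}) = {H, L}.
Read '0': {H, L} → {H, L}.
Read '0': {H, L} → {H, L}.
Read '0': {H, L} → {H, L}.
Read '0': {H, L} → {H, L}.
Read '2': {H, L} → {H, L, M}.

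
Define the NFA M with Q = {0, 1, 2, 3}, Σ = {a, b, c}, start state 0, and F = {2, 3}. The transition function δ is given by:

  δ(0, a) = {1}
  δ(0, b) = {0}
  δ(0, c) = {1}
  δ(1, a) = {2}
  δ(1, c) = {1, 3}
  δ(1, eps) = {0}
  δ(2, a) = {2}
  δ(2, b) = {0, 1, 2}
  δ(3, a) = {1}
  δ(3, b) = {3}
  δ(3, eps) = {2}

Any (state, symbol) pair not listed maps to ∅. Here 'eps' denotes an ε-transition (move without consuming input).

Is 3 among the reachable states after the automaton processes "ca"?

No

Start in {0}.
Read 'c': {0} → {0, 1}.
Read 'a': {0, 1} → {0, 1, 2}.
State 3 is not in {0, 1, 2}.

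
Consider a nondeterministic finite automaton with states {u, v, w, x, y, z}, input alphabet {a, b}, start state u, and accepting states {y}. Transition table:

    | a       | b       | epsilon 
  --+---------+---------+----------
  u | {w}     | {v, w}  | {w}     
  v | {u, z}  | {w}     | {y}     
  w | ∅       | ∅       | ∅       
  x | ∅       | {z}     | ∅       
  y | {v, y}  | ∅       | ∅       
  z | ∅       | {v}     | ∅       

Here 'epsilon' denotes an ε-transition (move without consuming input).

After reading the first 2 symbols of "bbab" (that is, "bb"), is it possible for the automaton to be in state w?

Start: ε-closure({u}) = {u, w}.
Read 'b': u→{v, w}, w→∅; union {v, w}; ε-closure = {v, w, y}.
Read 'b': v→{w}, w→∅, y→∅; now {w}.
State w is in {w}.

Yes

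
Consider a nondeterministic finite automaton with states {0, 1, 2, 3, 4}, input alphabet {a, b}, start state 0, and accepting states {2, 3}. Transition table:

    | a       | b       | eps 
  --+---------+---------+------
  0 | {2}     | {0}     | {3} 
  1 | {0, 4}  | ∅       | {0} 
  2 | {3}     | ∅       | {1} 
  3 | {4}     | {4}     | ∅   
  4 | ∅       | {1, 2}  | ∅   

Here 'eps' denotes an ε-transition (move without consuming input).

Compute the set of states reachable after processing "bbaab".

Start: ε-closure({0}) = {0, 3}.
Read 'b': 0→{0}, 3→{4}; union {0, 4}; ε-closure = {0, 3, 4}.
Read 'b': 0→{0}, 3→{4}, 4→{1, 2}; union {0, 1, 2, 4}; ε-closure = {0, 1, 2, 3, 4}.
Read 'a': 0→{2}, 1→{0, 4}, 2→{3}, 3→{4}, 4→∅; union {0, 2, 3, 4}; ε-closure = {0, 1, 2, 3, 4}.
Read 'a': 0→{2}, 1→{0, 4}, 2→{3}, 3→{4}, 4→∅; union {0, 2, 3, 4}; ε-closure = {0, 1, 2, 3, 4}.
Read 'b': 0→{0}, 1→∅, 2→∅, 3→{4}, 4→{1, 2}; union {0, 1, 2, 4}; ε-closure = {0, 1, 2, 3, 4}.

{0, 1, 2, 3, 4}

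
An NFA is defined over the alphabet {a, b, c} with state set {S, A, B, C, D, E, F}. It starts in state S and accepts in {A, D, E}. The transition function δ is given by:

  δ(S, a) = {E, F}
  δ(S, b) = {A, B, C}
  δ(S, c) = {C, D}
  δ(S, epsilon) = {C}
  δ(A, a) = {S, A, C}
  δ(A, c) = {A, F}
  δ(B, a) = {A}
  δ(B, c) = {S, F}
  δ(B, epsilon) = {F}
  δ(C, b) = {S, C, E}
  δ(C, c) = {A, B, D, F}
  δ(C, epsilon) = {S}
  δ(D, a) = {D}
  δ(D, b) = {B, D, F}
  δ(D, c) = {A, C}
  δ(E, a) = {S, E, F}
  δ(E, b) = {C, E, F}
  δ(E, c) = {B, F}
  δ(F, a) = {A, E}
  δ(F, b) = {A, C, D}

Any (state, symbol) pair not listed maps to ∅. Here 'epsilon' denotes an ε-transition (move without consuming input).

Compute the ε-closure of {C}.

{S, C}

Begin with {C}.
ε-move C → S; add S.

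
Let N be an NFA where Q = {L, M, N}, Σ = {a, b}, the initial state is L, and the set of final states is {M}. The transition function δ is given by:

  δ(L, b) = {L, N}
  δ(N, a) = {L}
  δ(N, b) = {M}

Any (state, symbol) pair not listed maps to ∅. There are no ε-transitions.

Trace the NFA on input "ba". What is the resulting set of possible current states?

{L}

Start in {L}.
Read 'b': {L} → {L, N}.
Read 'a': {L, N} → {L}.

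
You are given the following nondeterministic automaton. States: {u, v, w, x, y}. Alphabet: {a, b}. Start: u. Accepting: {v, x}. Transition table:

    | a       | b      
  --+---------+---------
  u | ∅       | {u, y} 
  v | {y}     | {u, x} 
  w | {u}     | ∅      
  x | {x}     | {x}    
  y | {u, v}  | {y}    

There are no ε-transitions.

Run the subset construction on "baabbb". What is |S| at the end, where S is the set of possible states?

1

Start in {u}.
Read 'b': u→{u, y}; now {u, y}.
Read 'a': u→∅, y→{u, v}; now {u, v}.
Read 'a': u→∅, v→{y}; now {y}.
Read 'b': y→{y}; now {y}.
Read 'b': y→{y}; now {y}.
Read 'b': y→{y}; now {y}.
That set has 1 state.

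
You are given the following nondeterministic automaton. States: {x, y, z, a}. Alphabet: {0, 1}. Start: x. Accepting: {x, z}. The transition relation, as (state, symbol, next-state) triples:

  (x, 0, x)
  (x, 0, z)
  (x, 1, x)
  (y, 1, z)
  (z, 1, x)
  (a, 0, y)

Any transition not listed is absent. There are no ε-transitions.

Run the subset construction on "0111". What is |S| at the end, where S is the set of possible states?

1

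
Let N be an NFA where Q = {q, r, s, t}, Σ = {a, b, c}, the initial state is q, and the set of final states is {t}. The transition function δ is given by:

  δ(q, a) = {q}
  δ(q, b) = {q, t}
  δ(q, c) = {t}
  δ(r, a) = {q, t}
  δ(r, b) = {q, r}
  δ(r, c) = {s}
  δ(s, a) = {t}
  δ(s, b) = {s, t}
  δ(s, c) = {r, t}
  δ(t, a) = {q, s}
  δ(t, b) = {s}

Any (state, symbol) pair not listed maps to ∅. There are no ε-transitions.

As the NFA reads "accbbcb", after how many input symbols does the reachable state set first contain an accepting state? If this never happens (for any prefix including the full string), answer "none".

Start in {q}.
Read 'a': q→{q}; now {q}.
Read 'c': q→{t}; now {t}.
None of the earlier sets intersect F, but {t} does.

2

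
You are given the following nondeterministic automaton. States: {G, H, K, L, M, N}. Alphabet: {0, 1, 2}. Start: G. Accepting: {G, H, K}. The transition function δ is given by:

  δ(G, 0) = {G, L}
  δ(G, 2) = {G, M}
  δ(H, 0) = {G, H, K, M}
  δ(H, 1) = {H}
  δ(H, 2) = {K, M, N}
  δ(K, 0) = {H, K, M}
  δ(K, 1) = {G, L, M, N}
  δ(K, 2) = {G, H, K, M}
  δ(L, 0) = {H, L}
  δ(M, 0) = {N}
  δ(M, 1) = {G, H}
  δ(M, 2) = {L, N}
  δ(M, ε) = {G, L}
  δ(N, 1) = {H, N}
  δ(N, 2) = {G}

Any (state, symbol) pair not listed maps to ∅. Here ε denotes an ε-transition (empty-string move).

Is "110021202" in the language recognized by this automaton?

Start in {G}.
Read '1': G→∅; now ∅.
The set is empty and remains empty for the remaining 8 symbols.
The final set ∅ contains no accepting state.

No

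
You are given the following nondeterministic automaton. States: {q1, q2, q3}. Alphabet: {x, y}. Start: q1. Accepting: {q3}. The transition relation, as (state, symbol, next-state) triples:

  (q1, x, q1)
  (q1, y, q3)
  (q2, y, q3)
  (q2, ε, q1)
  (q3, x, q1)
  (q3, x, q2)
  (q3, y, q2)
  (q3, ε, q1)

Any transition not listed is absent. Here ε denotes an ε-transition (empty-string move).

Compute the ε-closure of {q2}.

{q1, q2}

Begin with {q2}.
ε-move q2 → q1; add q1.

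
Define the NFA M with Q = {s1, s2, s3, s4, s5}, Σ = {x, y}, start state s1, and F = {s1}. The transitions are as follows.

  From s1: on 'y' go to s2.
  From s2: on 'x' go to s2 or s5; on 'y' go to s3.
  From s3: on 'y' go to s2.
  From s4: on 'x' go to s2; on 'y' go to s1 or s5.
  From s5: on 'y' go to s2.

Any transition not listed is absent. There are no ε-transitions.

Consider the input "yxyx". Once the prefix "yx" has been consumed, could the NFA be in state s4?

No

Start in {s1}.
Read 'y': s1→{s2}; now {s2}.
Read 'x': s2→{s2, s5}; now {s2, s5}.
State s4 is not in {s2, s5}.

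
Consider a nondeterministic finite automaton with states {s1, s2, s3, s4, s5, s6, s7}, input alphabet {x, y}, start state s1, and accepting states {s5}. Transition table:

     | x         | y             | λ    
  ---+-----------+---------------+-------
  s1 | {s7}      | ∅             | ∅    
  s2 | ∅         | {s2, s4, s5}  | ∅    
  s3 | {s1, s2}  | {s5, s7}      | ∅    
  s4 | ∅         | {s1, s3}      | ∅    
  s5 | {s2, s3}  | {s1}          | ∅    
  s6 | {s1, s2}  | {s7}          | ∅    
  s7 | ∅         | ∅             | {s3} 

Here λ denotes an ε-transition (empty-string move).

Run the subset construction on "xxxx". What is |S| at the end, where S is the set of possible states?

2

Start in {s1}.
Read 'x': s1→{s7}; union {s7}; ε-closure = {s3, s7}.
Read 'x': s3→{s1, s2}, s7→∅; now {s1, s2}.
Read 'x': s1→{s7}, s2→∅; union {s7}; ε-closure = {s3, s7}.
Read 'x': s3→{s1, s2}, s7→∅; now {s1, s2}.
That set has 2 states.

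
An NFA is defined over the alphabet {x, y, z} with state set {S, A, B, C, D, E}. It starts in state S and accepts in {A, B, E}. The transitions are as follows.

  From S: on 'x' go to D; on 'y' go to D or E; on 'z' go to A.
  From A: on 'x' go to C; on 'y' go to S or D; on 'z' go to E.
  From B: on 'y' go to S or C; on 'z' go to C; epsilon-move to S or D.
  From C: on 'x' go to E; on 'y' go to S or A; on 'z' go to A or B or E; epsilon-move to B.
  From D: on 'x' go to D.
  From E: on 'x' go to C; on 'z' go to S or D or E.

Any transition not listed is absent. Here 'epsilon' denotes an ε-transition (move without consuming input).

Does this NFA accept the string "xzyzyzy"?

No

Start in {S}.
Read 'x': S→{D}; now {D}.
Read 'z': D→∅; now ∅.
The set is empty and remains empty for the remaining 5 symbols.
The final set ∅ contains no accepting state.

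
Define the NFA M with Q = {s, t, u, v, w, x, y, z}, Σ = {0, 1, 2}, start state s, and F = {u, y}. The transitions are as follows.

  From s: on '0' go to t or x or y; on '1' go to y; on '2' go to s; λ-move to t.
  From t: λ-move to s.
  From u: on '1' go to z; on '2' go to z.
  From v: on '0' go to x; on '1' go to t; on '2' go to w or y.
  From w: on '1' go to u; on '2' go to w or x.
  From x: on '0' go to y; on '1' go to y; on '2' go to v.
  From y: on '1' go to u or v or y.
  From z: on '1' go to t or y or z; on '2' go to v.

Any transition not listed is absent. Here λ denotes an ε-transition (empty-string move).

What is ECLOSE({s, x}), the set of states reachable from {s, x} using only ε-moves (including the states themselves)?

Begin with {s, x}.
ε-move s → t; add t.

{s, t, x}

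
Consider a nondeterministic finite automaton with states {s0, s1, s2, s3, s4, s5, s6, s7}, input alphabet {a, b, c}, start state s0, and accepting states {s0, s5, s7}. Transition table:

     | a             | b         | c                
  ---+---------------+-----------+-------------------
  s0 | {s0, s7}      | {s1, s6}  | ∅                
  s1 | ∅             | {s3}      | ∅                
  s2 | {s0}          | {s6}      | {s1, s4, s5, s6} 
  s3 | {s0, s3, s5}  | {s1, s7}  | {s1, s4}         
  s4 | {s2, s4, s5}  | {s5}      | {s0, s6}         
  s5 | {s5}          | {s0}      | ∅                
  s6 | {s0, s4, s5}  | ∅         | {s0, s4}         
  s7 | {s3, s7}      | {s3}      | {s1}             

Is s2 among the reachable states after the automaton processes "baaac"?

No

Start in {s0}.
Read 'b': s0→{s1, s6}; now {s1, s6}.
Read 'a': s1→∅, s6→{s0, s4, s5}; now {s0, s4, s5}.
Read 'a': s0→{s0, s7}, s4→{s2, s4, s5}, s5→{s5}; now {s0, s2, s4, s5, s7}.
Read 'a': s0→{s0, s7}, s2→{s0}, s4→{s2, s4, s5}, s5→{s5}, s7→{s3, s7}; now {s0, s2, s3, s4, s5, s7}.
Read 'c': s0→∅, s2→{s1, s4, s5, s6}, s3→{s1, s4}, s4→{s0, s6}, s5→∅, s7→{s1}; now {s0, s1, s4, s5, s6}.
State s2 is not in {s0, s1, s4, s5, s6}.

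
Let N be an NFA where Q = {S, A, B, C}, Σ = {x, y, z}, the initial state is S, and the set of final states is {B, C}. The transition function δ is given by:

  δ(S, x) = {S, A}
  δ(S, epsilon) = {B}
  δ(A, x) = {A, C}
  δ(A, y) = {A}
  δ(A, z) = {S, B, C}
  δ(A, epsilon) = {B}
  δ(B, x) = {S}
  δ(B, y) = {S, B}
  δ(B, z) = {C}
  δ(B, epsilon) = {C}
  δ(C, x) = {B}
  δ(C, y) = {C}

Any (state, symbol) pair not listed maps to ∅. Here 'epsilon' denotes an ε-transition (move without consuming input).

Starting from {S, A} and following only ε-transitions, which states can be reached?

{S, A, B, C}

Begin with {S, A}.
ε-move A → B; add B.
ε-move B → C; add C.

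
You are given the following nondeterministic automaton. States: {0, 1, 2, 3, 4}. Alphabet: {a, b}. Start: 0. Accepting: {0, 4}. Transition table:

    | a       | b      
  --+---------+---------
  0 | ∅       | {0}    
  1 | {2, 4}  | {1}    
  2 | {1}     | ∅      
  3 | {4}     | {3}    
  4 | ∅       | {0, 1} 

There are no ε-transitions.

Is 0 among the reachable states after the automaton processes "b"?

Start in {0}.
Read 'b': 0→{0}; now {0}.
State 0 is in {0}.

Yes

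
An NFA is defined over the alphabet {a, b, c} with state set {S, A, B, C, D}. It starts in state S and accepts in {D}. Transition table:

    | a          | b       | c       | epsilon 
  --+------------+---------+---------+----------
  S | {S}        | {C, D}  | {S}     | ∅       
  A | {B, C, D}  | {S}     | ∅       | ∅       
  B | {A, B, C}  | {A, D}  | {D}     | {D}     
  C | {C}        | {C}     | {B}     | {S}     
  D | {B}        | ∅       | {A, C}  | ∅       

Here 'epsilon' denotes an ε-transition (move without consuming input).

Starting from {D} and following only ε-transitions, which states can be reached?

{D}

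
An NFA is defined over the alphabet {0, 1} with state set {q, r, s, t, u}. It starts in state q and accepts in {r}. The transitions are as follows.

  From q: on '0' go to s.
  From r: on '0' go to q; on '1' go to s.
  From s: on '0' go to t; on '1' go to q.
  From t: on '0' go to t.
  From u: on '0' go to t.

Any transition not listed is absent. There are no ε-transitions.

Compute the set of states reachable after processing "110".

Start in {q}.
Read '1': {q} → ∅.
The set is empty and remains empty for the remaining 2 symbols.

∅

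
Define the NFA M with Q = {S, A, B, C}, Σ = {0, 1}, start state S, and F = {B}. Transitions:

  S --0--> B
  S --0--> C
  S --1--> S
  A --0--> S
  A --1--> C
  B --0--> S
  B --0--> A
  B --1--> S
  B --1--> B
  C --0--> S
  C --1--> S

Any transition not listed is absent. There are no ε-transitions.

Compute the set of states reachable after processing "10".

{B, C}

Start in {S}.
Read '1': S→{S}; now {S}.
Read '0': S→{B, C}; now {B, C}.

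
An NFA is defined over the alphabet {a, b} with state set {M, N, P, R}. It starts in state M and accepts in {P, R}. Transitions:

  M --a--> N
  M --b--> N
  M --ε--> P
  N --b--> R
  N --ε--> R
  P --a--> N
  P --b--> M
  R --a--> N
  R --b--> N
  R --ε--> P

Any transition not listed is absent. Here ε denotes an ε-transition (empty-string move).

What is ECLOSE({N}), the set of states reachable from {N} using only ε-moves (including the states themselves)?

Begin with {N}.
ε-move N → R; add R.
ε-move R → P; add P.

{N, P, R}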